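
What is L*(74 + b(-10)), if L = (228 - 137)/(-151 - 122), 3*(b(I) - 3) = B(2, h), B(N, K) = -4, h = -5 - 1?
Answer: -227/9 ≈ -25.222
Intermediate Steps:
h = -6
b(I) = 5/3 (b(I) = 3 + (1/3)*(-4) = 3 - 4/3 = 5/3)
L = -1/3 (L = 91/(-273) = 91*(-1/273) = -1/3 ≈ -0.33333)
L*(74 + b(-10)) = -(74 + 5/3)/3 = -1/3*227/3 = -227/9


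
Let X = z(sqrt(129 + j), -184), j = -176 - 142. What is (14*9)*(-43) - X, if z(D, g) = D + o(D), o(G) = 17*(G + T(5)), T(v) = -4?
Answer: -5350 - 54*I*sqrt(21) ≈ -5350.0 - 247.46*I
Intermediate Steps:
o(G) = -68 + 17*G (o(G) = 17*(G - 4) = 17*(-4 + G) = -68 + 17*G)
j = -318
z(D, g) = -68 + 18*D (z(D, g) = D + (-68 + 17*D) = -68 + 18*D)
X = -68 + 54*I*sqrt(21) (X = -68 + 18*sqrt(129 - 318) = -68 + 18*sqrt(-189) = -68 + 18*(3*I*sqrt(21)) = -68 + 54*I*sqrt(21) ≈ -68.0 + 247.46*I)
(14*9)*(-43) - X = (14*9)*(-43) - (-68 + 54*I*sqrt(21)) = 126*(-43) + (68 - 54*I*sqrt(21)) = -5418 + (68 - 54*I*sqrt(21)) = -5350 - 54*I*sqrt(21)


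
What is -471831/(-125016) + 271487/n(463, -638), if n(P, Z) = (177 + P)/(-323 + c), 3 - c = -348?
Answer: 9902376021/833440 ≈ 11881.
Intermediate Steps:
c = 351 (c = 3 - 1*(-348) = 3 + 348 = 351)
n(P, Z) = 177/28 + P/28 (n(P, Z) = (177 + P)/(-323 + 351) = (177 + P)/28 = (177 + P)*(1/28) = 177/28 + P/28)
-471831/(-125016) + 271487/n(463, -638) = -471831/(-125016) + 271487/(177/28 + (1/28)*463) = -471831*(-1/125016) + 271487/(177/28 + 463/28) = 157277/41672 + 271487/(160/7) = 157277/41672 + 271487*(7/160) = 157277/41672 + 1900409/160 = 9902376021/833440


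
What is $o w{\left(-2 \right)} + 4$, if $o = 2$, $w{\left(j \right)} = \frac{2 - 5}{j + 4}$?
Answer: $1$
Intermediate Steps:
$w{\left(j \right)} = - \frac{3}{4 + j}$
$o w{\left(-2 \right)} + 4 = 2 \left(- \frac{3}{4 - 2}\right) + 4 = 2 \left(- \frac{3}{2}\right) + 4 = -3 + 4 = 1$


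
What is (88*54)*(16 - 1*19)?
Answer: -14256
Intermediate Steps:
(88*54)*(16 - 1*19) = 4752*(16 - 19) = 4752*(-3) = -14256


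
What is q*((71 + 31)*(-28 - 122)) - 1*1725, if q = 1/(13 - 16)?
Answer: 3375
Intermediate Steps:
q = -⅓ (q = 1/(-3) = -⅓ ≈ -0.33333)
q*((71 + 31)*(-28 - 122)) - 1*1725 = -(71 + 31)*(-28 - 122)/3 - 1*1725 = -34*(-150) - 1725 = -⅓*(-15300) - 1725 = 5100 - 1725 = 3375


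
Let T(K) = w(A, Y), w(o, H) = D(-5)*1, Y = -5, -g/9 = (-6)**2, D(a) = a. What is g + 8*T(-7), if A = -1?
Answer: -364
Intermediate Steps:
g = -324 (g = -9*(-6)**2 = -9*36 = -324)
w(o, H) = -5 (w(o, H) = -5*1 = -5)
T(K) = -5
g + 8*T(-7) = -324 + 8*(-5) = -324 - 40 = -364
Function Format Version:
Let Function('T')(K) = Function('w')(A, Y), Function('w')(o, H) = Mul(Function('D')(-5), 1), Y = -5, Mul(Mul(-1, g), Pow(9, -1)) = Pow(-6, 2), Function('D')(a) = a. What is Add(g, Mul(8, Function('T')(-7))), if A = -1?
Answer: -364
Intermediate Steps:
g = -324 (g = Mul(-9, Pow(-6, 2)) = Mul(-9, 36) = -324)
Function('w')(o, H) = -5 (Function('w')(o, H) = Mul(-5, 1) = -5)
Function('T')(K) = -5
Add(g, Mul(8, Function('T')(-7))) = Add(-324, Mul(8, -5)) = Add(-324, -40) = -364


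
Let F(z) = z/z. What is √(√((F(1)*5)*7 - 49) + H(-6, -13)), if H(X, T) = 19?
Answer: √(19 + I*√14) ≈ 4.3798 + 0.42715*I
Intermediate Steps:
F(z) = 1
√(√((F(1)*5)*7 - 49) + H(-6, -13)) = √(√((1*5)*7 - 49) + 19) = √(√(5*7 - 49) + 19) = √(√(35 - 49) + 19) = √(√(-14) + 19) = √(I*√14 + 19) = √(19 + I*√14)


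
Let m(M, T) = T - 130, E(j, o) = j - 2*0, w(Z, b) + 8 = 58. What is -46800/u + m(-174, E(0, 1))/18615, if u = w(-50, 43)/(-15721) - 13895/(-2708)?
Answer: -114118142145238/12504004509 ≈ -9126.5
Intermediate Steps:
w(Z, b) = 50 (w(Z, b) = -8 + 58 = 50)
E(j, o) = j (E(j, o) = j + 0 = j)
u = 218307895/42572468 (u = 50/(-15721) - 13895/(-2708) = 50*(-1/15721) - 13895*(-1/2708) = -50/15721 + 13895/2708 = 218307895/42572468 ≈ 5.1279)
m(M, T) = -130 + T
-46800/u + m(-174, E(0, 1))/18615 = -46800/218307895/42572468 + (-130 + 0)/18615 = -46800*42572468/218307895 - 130*1/18615 = -30652176960/3358583 - 26/3723 = -114118142145238/12504004509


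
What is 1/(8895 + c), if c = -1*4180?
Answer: 1/4715 ≈ 0.00021209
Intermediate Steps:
c = -4180
1/(8895 + c) = 1/(8895 - 4180) = 1/4715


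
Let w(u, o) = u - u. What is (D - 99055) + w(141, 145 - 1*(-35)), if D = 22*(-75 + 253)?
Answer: -95139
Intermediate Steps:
w(u, o) = 0
D = 3916 (D = 22*178 = 3916)
(D - 99055) + w(141, 145 - 1*(-35)) = (3916 - 99055) + 0 = -95139 + 0 = -95139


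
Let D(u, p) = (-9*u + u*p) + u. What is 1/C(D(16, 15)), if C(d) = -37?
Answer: -1/37 ≈ -0.027027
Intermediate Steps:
D(u, p) = -8*u + p*u (D(u, p) = (-9*u + p*u) + u = -8*u + p*u)
1/C(D(16, 15)) = 1/(-37) = -1/37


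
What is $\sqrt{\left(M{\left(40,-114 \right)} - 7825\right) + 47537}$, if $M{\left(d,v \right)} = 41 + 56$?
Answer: $11 \sqrt{329} \approx 199.52$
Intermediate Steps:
$M{\left(d,v \right)} = 97$
$\sqrt{\left(M{\left(40,-114 \right)} - 7825\right) + 47537} = \sqrt{\left(97 - 7825\right) + 47537} = \sqrt{-7728 + 47537} = \sqrt{39809} = 11 \sqrt{329}$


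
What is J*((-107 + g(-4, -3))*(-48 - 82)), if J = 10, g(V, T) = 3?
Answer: 135200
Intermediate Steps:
J*((-107 + g(-4, -3))*(-48 - 82)) = 10*((-107 + 3)*(-48 - 82)) = 10*(-104*(-130)) = 10*13520 = 135200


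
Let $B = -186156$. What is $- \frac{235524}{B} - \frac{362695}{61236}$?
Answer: $- \frac{1474869521}{316651356} \approx -4.6577$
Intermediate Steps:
$- \frac{235524}{B} - \frac{362695}{61236} = - \frac{235524}{-186156} - \frac{362695}{61236} = \left(-235524\right) \left(- \frac{1}{186156}\right) - \frac{362695}{61236} = \frac{19627}{15513} - \frac{362695}{61236} = - \frac{1474869521}{316651356}$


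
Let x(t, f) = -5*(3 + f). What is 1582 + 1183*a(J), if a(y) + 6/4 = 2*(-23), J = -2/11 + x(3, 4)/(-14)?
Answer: -109221/2 ≈ -54611.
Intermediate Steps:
x(t, f) = -15 - 5*f
J = 51/22 (J = -2/11 + (-15 - 5*4)/(-14) = -2*1/11 + (-15 - 20)*(-1/14) = -2/11 - 35*(-1/14) = -2/11 + 5/2 = 51/22 ≈ 2.3182)
a(y) = -95/2 (a(y) = -3/2 + 2*(-23) = -3/2 - 46 = -95/2)
1582 + 1183*a(J) = 1582 + 1183*(-95/2) = 1582 - 112385/2 = -109221/2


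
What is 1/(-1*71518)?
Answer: -1/71518 ≈ -1.3982e-5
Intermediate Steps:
1/(-1*71518) = 1/(-71518) = -1/71518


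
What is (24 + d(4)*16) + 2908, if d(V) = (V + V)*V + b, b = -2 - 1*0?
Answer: 3412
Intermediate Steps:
b = -2 (b = -2 + 0 = -2)
d(V) = -2 + 2*V² (d(V) = (V + V)*V - 2 = (2*V)*V - 2 = 2*V² - 2 = -2 + 2*V²)
(24 + d(4)*16) + 2908 = (24 + (-2 + 2*4²)*16) + 2908 = (24 + (-2 + 2*16)*16) + 2908 = (24 + (-2 + 32)*16) + 2908 = (24 + 30*16) + 2908 = (24 + 480) + 2908 = 504 + 2908 = 3412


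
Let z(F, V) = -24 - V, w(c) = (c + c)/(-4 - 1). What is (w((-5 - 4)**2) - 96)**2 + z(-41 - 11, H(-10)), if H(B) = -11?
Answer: 411839/25 ≈ 16474.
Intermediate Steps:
w(c) = -2*c/5 (w(c) = (2*c)/(-5) = (2*c)*(-1/5) = -2*c/5)
(w((-5 - 4)**2) - 96)**2 + z(-41 - 11, H(-10)) = (-2*(-5 - 4)**2/5 - 96)**2 + (-24 - 1*(-11)) = (-2/5*(-9)**2 - 96)**2 + (-24 + 11) = (-2/5*81 - 96)**2 - 13 = (-162/5 - 96)**2 - 13 = (-642/5)**2 - 13 = 412164/25 - 13 = 411839/25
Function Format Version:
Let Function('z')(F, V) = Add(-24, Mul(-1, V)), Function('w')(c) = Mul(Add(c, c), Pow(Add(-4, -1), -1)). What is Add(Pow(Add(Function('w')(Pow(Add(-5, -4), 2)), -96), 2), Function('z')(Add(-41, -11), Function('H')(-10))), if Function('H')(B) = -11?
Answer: Rational(411839, 25) ≈ 16474.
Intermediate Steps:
Function('w')(c) = Mul(Rational(-2, 5), c) (Function('w')(c) = Mul(Mul(2, c), Pow(-5, -1)) = Mul(Mul(2, c), Rational(-1, 5)) = Mul(Rational(-2, 5), c))
Add(Pow(Add(Function('w')(Pow(Add(-5, -4), 2)), -96), 2), Function('z')(Add(-41, -11), Function('H')(-10))) = Add(Pow(Add(Mul(Rational(-2, 5), Pow(Add(-5, -4), 2)), -96), 2), Add(-24, Mul(-1, -11))) = Add(Pow(Add(Mul(Rational(-2, 5), Pow(-9, 2)), -96), 2), Add(-24, 11)) = Add(Pow(Add(Mul(Rational(-2, 5), 81), -96), 2), -13) = Add(Pow(Add(Rational(-162, 5), -96), 2), -13) = Add(Pow(Rational(-642, 5), 2), -13) = Add(Rational(412164, 25), -13) = Rational(411839, 25)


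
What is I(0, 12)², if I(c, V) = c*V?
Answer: 0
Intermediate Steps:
I(c, V) = V*c
I(0, 12)² = (12*0)² = 0² = 0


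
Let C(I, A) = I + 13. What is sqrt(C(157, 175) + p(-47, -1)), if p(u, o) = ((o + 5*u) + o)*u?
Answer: sqrt(11309) ≈ 106.34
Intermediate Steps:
C(I, A) = 13 + I
p(u, o) = u*(2*o + 5*u) (p(u, o) = (2*o + 5*u)*u = u*(2*o + 5*u))
sqrt(C(157, 175) + p(-47, -1)) = sqrt((13 + 157) - 47*(2*(-1) + 5*(-47))) = sqrt(170 - 47*(-2 - 235)) = sqrt(170 - 47*(-237)) = sqrt(170 + 11139) = sqrt(11309)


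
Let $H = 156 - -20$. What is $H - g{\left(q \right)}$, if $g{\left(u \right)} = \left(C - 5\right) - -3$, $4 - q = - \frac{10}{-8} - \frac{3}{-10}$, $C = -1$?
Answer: $179$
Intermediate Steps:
$q = \frac{49}{20}$ ($q = 4 - \left(- \frac{10}{-8} - \frac{3}{-10}\right) = 4 - \left(\left(-10\right) \left(- \frac{1}{8}\right) - - \frac{3}{10}\right) = 4 - \left(\frac{5}{4} + \frac{3}{10}\right) = 4 - \frac{31}{20} = \frac{49}{20} \approx 2.45$)
$g{\left(u \right)} = -3$ ($g{\left(u \right)} = \left(-1 - 5\right) - -3 = -6 + 3 = -3$)
$H = 176$ ($H = 156 + 20 = 176$)
$H - g{\left(q \right)} = 176 - -3 = 176 + 3 = 179$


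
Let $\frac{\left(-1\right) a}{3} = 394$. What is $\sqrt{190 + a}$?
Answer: $4 i \sqrt{62} \approx 31.496 i$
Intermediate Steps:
$a = -1182$ ($a = \left(-3\right) 394 = -1182$)
$\sqrt{190 + a} = \sqrt{190 - 1182} = \sqrt{-992} = 4 i \sqrt{62}$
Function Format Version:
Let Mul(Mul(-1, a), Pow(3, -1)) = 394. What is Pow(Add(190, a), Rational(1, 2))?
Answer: Mul(4, I, Pow(62, Rational(1, 2))) ≈ Mul(31.496, I)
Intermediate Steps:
a = -1182 (a = Mul(-3, 394) = -1182)
Pow(Add(190, a), Rational(1, 2)) = Pow(Add(190, -1182), Rational(1, 2)) = Pow(-992, Rational(1, 2)) = Mul(4, I, Pow(62, Rational(1, 2)))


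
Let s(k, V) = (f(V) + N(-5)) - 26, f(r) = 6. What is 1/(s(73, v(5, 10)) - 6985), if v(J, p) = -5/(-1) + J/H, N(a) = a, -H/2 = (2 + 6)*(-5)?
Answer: -1/7010 ≈ -0.00014265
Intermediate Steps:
H = 80 (H = -2*(2 + 6)*(-5) = -16*(-5) = -2*(-40) = 80)
v(J, p) = 5 + J/80 (v(J, p) = -5/(-1) + J/80 = -5*(-1) + J*(1/80) = 5 + J/80)
s(k, V) = -25 (s(k, V) = (6 - 5) - 26 = 1 - 26 = -25)
1/(s(73, v(5, 10)) - 6985) = 1/(-25 - 6985) = 1/(-7010) = -1/7010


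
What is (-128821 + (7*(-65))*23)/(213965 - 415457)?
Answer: 69643/100746 ≈ 0.69127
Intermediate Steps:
(-128821 + (7*(-65))*23)/(213965 - 415457) = (-128821 - 455*23)/(-201492) = (-128821 - 10465)*(-1/201492) = -139286*(-1/201492) = 69643/100746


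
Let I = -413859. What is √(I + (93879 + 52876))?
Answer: 4*I*√16694 ≈ 516.82*I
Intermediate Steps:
√(I + (93879 + 52876)) = √(-413859 + (93879 + 52876)) = √(-413859 + 146755) = √(-267104) = 4*I*√16694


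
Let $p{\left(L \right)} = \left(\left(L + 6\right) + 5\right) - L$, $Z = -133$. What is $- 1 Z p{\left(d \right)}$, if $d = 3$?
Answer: $1463$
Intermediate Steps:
$p{\left(L \right)} = 11$ ($p{\left(L \right)} = \left(\left(6 + L\right) + 5\right) - L = \left(11 + L\right) - L = 11$)
$- 1 Z p{\left(d \right)} = - 1 \left(-133\right) 11 = - \left(-133\right) 11 = \left(-1\right) \left(-1463\right) = 1463$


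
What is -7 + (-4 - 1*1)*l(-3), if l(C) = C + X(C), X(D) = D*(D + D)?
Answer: -82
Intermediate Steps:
X(D) = 2*D² (X(D) = D*(2*D) = 2*D²)
l(C) = C + 2*C²
-7 + (-4 - 1*1)*l(-3) = -7 + (-4 - 1*1)*(-3*(1 + 2*(-3))) = -7 + (-4 - 1)*(-3*(1 - 6)) = -7 - (-15)*(-5) = -7 - 5*15 = -7 - 75 = -82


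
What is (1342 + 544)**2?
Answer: 3556996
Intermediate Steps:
(1342 + 544)**2 = 1886**2 = 3556996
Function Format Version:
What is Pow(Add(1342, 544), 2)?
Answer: 3556996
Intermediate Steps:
Pow(Add(1342, 544), 2) = Pow(1886, 2) = 3556996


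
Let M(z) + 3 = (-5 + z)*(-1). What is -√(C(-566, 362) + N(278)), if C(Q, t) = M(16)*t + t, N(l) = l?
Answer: -6*I*√123 ≈ -66.543*I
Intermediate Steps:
M(z) = 2 - z (M(z) = -3 + (-5 + z)*(-1) = -3 + (5 - z) = 2 - z)
C(Q, t) = -13*t (C(Q, t) = (2 - 1*16)*t + t = (2 - 16)*t + t = -14*t + t = -13*t)
-√(C(-566, 362) + N(278)) = -√(-13*362 + 278) = -√(-4706 + 278) = -√(-4428) = -6*I*√123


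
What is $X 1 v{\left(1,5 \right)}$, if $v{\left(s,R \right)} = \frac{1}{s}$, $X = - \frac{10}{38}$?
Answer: $- \frac{5}{19} \approx -0.26316$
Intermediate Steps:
$X = - \frac{5}{19}$ ($X = \left(-10\right) \frac{1}{38} = - \frac{5}{19} \approx -0.26316$)
$X 1 v{\left(1,5 \right)} = \frac{\left(- \frac{5}{19}\right) 1}{1} = \left(- \frac{5}{19}\right) 1 = - \frac{5}{19}$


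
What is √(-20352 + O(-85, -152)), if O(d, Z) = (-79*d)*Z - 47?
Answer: I*√1041079 ≈ 1020.3*I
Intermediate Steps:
O(d, Z) = -47 - 79*Z*d (O(d, Z) = -79*Z*d - 47 = -47 - 79*Z*d)
√(-20352 + O(-85, -152)) = √(-20352 + (-47 - 79*(-152)*(-85))) = √(-20352 + (-47 - 1020680)) = √(-20352 - 1020727) = √(-1041079) = I*√1041079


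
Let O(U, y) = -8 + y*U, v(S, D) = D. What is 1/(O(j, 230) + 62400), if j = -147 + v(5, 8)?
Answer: 1/30422 ≈ 3.2871e-5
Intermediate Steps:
j = -139 (j = -147 + 8 = -139)
O(U, y) = -8 + U*y
1/(O(j, 230) + 62400) = 1/((-8 - 139*230) + 62400) = 1/((-8 - 31970) + 62400) = 1/(-31978 + 62400) = 1/30422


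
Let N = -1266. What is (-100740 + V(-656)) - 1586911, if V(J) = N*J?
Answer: -857155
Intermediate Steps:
V(J) = -1266*J
(-100740 + V(-656)) - 1586911 = (-100740 - 1266*(-656)) - 1586911 = (-100740 + 830496) - 1586911 = 729756 - 1586911 = -857155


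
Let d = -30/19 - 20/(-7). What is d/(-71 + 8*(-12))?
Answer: -170/22211 ≈ -0.0076539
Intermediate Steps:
d = 170/133 (d = -30*1/19 - 20*(-⅐) = -30/19 + 20/7 = 170/133 ≈ 1.2782)
d/(-71 + 8*(-12)) = 170/(133*(-71 + 8*(-12))) = 170/(133*(-71 - 96)) = (170/133)/(-167) = (170/133)*(-1/167) = -170/22211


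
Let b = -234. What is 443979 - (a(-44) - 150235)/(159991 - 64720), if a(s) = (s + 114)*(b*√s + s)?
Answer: 14099492208/31757 + 10920*I*√11/31757 ≈ 4.4398e+5 + 1.1405*I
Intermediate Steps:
a(s) = (114 + s)*(s - 234*√s) (a(s) = (s + 114)*(-234*√s + s) = (114 + s)*(s - 234*√s))
443979 - (a(-44) - 150235)/(159991 - 64720) = 443979 - (((-44)² - 53352*I*√11 - (-20592)*I*√11 + 114*(-44)) - 150235)/(159991 - 64720) = 443979 - ((1936 - 53352*I*√11 - (-20592)*I*√11 - 5016) - 150235)/95271 = 443979 - ((1936 - 53352*I*√11 + 20592*I*√11 - 5016) - 150235)/95271 = 443979 - ((-3080 - 32760*I*√11) - 150235)/95271 = 443979 - (-153315 - 32760*I*√11)/95271 = 443979 - (-51105/31757 - 10920*I*√11/31757) = 443979 + (51105/31757 + 10920*I*√11/31757) = 14099492208/31757 + 10920*I*√11/31757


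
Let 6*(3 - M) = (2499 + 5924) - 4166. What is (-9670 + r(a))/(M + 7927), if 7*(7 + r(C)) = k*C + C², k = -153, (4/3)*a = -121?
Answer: -729899/808696 ≈ -0.90256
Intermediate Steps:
a = -363/4 (a = (¾)*(-121) = -363/4 ≈ -90.750)
M = -1413/2 (M = 3 - ((2499 + 5924) - 4166)/6 = 3 - (8423 - 4166)/6 = 3 - ⅙*4257 = 3 - 1419/2 = -1413/2 ≈ -706.50)
r(C) = -7 - 153*C/7 + C²/7 (r(C) = -7 + (-153*C + C²)/7 = -7 + (C² - 153*C)/7 = -7 + (-153*C/7 + C²/7) = -7 - 153*C/7 + C²/7)
(-9670 + r(a))/(M + 7927) = (-9670 + (-7 - 153/7*(-363/4) + (-363/4)²/7))/(-1413/2 + 7927) = (-9670 + (-7 + 55539/28 + (⅐)*(131769/16)))/(14441/2) = (-9670 + (-7 + 55539/28 + 131769/112))*(2/14441) = (-9670 + 353141/112)*(2/14441) = -729899/112*2/14441 = -729899/808696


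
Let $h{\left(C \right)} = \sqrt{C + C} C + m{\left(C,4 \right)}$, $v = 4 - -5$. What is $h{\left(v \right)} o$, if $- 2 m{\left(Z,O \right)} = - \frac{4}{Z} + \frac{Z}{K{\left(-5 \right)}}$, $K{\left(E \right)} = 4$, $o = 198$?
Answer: $- \frac{715}{4} + 5346 \sqrt{2} \approx 7381.6$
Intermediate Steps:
$v = 9$ ($v = 4 + 5 = 9$)
$m{\left(Z,O \right)} = \frac{2}{Z} - \frac{Z}{8}$ ($m{\left(Z,O \right)} = - \frac{- \frac{4}{Z} + \frac{Z}{4}}{2} = \frac{2}{Z} - \frac{Z}{8}$)
$h{\left(C \right)} = \frac{2}{C} - \frac{C}{8} + \sqrt{2} C^{\frac{3}{2}}$ ($h{\left(C \right)} = \sqrt{C + C} C - \left(- \frac{2}{C} + \frac{C}{8}\right) = \sqrt{2 C} C - \left(- \frac{2}{C} + \frac{C}{8}\right) = \sqrt{2} \sqrt{C} C - \left(- \frac{2}{C} + \frac{C}{8}\right) = \sqrt{2} C^{\frac{3}{2}} - \left(- \frac{2}{C} + \frac{C}{8}\right) = \frac{2}{C} - \frac{C}{8} + \sqrt{2} C^{\frac{3}{2}}$)
$h{\left(v \right)} o = \left(\frac{2}{9} - \frac{9}{8} + \sqrt{2} \cdot 9^{\frac{3}{2}}\right) 198 = \left(2 \cdot \frac{1}{9} - \frac{9}{8} + \sqrt{2} \cdot 27\right) 198 = \left(\frac{2}{9} - \frac{9}{8} + 27 \sqrt{2}\right) 198 = \left(- \frac{65}{72} + 27 \sqrt{2}\right) 198 = - \frac{715}{4} + 5346 \sqrt{2}$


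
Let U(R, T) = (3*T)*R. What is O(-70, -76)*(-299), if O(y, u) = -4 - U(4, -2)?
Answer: -5980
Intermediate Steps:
U(R, T) = 3*R*T
O(y, u) = 20 (O(y, u) = -4 - 3*4*(-2) = -4 - 1*(-24) = -4 + 24 = 20)
O(-70, -76)*(-299) = 20*(-299) = -5980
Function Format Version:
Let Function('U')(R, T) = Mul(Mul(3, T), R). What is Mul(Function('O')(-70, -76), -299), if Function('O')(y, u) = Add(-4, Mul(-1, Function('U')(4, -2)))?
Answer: -5980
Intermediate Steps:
Function('U')(R, T) = Mul(3, R, T)
Function('O')(y, u) = 20 (Function('O')(y, u) = Add(-4, Mul(-1, Mul(3, 4, -2))) = Add(-4, Mul(-1, -24)) = Add(-4, 24) = 20)
Mul(Function('O')(-70, -76), -299) = Mul(20, -299) = -5980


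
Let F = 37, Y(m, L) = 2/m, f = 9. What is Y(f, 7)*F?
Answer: 74/9 ≈ 8.2222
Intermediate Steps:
Y(f, 7)*F = (2/9)*37 = 74/9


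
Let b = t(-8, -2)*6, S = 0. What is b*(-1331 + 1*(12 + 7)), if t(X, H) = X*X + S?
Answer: -503808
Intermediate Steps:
t(X, H) = X² (t(X, H) = X*X + 0 = X² + 0 = X²)
b = 384 (b = (-8)²*6 = 64*6 = 384)
b*(-1331 + 1*(12 + 7)) = 384*(-1331 + 1*(12 + 7)) = 384*(-1331 + 1*19) = 384*(-1331 + 19) = 384*(-1312) = -503808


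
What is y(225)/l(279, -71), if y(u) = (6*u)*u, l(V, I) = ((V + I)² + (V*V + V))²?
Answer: 151875/7367037728 ≈ 2.0615e-5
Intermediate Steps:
l(V, I) = (V + V² + (I + V)²)² (l(V, I) = ((I + V)² + (V² + V))² = ((I + V)² + (V + V²))² = (V + V² + (I + V)²)²)
y(u) = 6*u²
y(225)/l(279, -71) = (6*225²)/((279 + 279² + (-71 + 279)²)²) = (6*50625)/((279 + 77841 + 208²)²) = 303750/((279 + 77841 + 43264)²) = 303750/(121384²) = 303750/14734075456 = 303750*(1/14734075456) = 151875/7367037728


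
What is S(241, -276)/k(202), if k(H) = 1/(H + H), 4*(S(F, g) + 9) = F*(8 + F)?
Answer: 6057273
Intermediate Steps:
S(F, g) = -9 + F*(8 + F)/4 (S(F, g) = -9 + (F*(8 + F))/4 = -9 + F*(8 + F)/4)
k(H) = 1/(2*H)
S(241, -276)/k(202) = (-9 + 2*241 + (¼)*241²)/(((½)/202)) = (-9 + 482 + (¼)*58081)/(((½)*(1/202))) = (-9 + 482 + 58081/4)/(1/404) = (59973/4)*404 = 6057273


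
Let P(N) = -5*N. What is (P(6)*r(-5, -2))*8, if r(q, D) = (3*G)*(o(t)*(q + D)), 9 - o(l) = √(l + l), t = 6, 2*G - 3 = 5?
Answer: 181440 - 40320*√3 ≈ 1.1160e+5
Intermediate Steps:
G = 4 (G = 3/2 + (½)*5 = 3/2 + 5/2 = 4)
o(l) = 9 - √2*√l (o(l) = 9 - √(l + l) = 9 - √(2*l) = 9 - √2*√l)
r(q, D) = 12*(9 - 2*√3)*(D + q) (r(q, D) = (3*4)*((9 - √2*√6)*(q + D)) = 12*((9 - 2*√3)*(D + q)) = 12*(9 - 2*√3)*(D + q))
(P(6)*r(-5, -2))*8 = ((-5*6)*(12*(9 - 2*√3)*(-2 - 5)))*8 = -360*(9 - 2*√3)*(-7)*8 = -30*(-756 + 168*√3)*8 = (22680 - 5040*√3)*8 = 181440 - 40320*√3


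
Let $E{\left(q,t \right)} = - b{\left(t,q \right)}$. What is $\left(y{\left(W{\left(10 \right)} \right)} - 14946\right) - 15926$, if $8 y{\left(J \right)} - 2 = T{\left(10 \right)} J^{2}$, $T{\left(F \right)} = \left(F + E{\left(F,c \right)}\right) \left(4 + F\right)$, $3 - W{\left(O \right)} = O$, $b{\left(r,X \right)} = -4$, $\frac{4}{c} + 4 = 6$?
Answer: $- \frac{118685}{4} \approx -29671.0$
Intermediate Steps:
$c = 2$ ($c = \frac{4}{-4 + 6} = \frac{4}{2} = 4 \cdot \frac{1}{2} = 2$)
$E{\left(q,t \right)} = 4$ ($E{\left(q,t \right)} = \left(-1\right) \left(-4\right) = 4$)
$W{\left(O \right)} = 3 - O$
$T{\left(F \right)} = \left(4 + F\right)^{2}$ ($T{\left(F \right)} = \left(F + 4\right) \left(4 + F\right) = \left(4 + F\right) \left(4 + F\right) = \left(4 + F\right)^{2}$)
$y{\left(J \right)} = \frac{1}{4} + \frac{49 J^{2}}{2}$ ($y{\left(J \right)} = \frac{1}{4} + \frac{\left(16 + 10^{2} + 8 \cdot 10\right) J^{2}}{8} = \frac{1}{4} + \frac{\left(16 + 100 + 80\right) J^{2}}{8} = \frac{1}{4} + \frac{196 J^{2}}{8} = \frac{1}{4} + \frac{49 J^{2}}{2}$)
$\left(y{\left(W{\left(10 \right)} \right)} - 14946\right) - 15926 = \left(\left(\frac{1}{4} + \frac{49 \left(3 - 10\right)^{2}}{2}\right) - 14946\right) - 15926 = \left(\left(\frac{1}{4} + \frac{49 \left(-7\right)^{2}}{2}\right) - 14946\right) - 15926 = \left(\left(\frac{1}{4} + \frac{49}{2} \cdot 49\right) - 14946\right) - 15926 = \left(\left(\frac{1}{4} + \frac{2401}{2}\right) - 14946\right) - 15926 = \left(\frac{4803}{4} - 14946\right) - 15926 = - \frac{54981}{4} - 15926 = - \frac{118685}{4}$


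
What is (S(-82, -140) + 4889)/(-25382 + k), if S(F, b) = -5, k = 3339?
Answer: -4884/22043 ≈ -0.22157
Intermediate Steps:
(S(-82, -140) + 4889)/(-25382 + k) = (-5 + 4889)/(-25382 + 3339) = 4884/(-22043) = 4884*(-1/22043) = -4884/22043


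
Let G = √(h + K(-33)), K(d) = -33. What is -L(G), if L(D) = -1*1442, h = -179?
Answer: 1442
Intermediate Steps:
G = 2*I*√53 (G = √(-179 - 33) = √(-212) = 2*I*√53 ≈ 14.56*I)
L(D) = -1442
-L(G) = -1*(-1442) = 1442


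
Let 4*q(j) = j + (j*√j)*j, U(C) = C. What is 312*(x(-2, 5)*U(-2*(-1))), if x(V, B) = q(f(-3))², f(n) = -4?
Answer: -39312 - 9984*I ≈ -39312.0 - 9984.0*I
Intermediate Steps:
q(j) = j/4 + j^(5/2)/4 (q(j) = (j + (j*√j)*j)/4 = (j + j^(3/2)*j)/4 = (j + j^(5/2))/4 = j/4 + j^(5/2)/4)
x(V, B) = (-1 + 8*I)² (x(V, B) = ((¼)*(-4) + (-4)^(5/2)/4)² = (-1 + (32*I)/4)² = (-1 + 8*I)²)
312*(x(-2, 5)*U(-2*(-1))) = 312*((1 - 8*I)²*(-2*(-1))) = 312*((1 - 8*I)²*2) = 312*(2*(1 - 8*I)²) = 624*(1 - 8*I)²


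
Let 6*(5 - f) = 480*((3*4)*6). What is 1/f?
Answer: -1/5755 ≈ -0.00017376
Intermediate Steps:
f = -5755 (f = 5 - 80*(3*4)*6 = 5 - 80*12*6 = 5 - 80*72 = 5 - ⅙*34560 = 5 - 5760 = -5755)
1/f = 1/(-5755) = -1/5755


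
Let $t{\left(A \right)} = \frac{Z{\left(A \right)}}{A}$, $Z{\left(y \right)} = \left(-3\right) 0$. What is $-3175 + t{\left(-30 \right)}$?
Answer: $-3175$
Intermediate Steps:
$Z{\left(y \right)} = 0$
$t{\left(A \right)} = 0$ ($t{\left(A \right)} = \frac{0}{A} = 0$)
$-3175 + t{\left(-30 \right)} = -3175 + 0 = -3175$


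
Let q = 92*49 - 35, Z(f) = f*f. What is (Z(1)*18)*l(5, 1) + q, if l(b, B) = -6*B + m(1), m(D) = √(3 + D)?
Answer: 4401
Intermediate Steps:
l(b, B) = 2 - 6*B (l(b, B) = -6*B + √(3 + 1) = -6*B + √4 = -6*B + 2 = 2 - 6*B)
Z(f) = f²
q = 4473 (q = 4508 - 35 = 4473)
(Z(1)*18)*l(5, 1) + q = (1²*18)*(2 - 6*1) + 4473 = (1*18)*(2 - 6) + 4473 = 18*(-4) + 4473 = -72 + 4473 = 4401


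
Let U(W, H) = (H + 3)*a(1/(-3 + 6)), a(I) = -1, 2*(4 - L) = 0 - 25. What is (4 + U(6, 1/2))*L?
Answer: 33/4 ≈ 8.2500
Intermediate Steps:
L = 33/2 (L = 4 - (0 - 25)/2 = 4 - ½*(-25) = 4 + 25/2 = 33/2 ≈ 16.500)
U(W, H) = -3 - H (U(W, H) = (H + 3)*(-1) = (3 + H)*(-1) = -3 - H)
(4 + U(6, 1/2))*L = (4 + (-3 - 1/2))*(33/2) = (4 + (-3 - 1*½))*(33/2) = (4 + (-3 - ½))*(33/2) = (4 - 7/2)*(33/2) = (½)*(33/2) = 33/4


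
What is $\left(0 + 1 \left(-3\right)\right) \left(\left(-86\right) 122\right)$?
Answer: $31476$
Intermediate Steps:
$\left(0 + 1 \left(-3\right)\right) \left(\left(-86\right) 122\right) = \left(0 - 3\right) \left(-10492\right) = \left(-3\right) \left(-10492\right) = 31476$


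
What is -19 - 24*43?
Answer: -1051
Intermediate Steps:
-19 - 24*43 = -19 - 1032 = -1051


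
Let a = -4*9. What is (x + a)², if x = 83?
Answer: 2209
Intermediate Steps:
a = -36
(x + a)² = (83 - 36)² = 47² = 2209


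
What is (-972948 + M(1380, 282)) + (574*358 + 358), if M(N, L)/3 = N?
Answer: -762958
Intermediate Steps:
M(N, L) = 3*N
(-972948 + M(1380, 282)) + (574*358 + 358) = (-972948 + 3*1380) + (574*358 + 358) = (-972948 + 4140) + (205492 + 358) = -968808 + 205850 = -762958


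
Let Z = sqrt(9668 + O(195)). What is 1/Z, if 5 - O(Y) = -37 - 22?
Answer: sqrt(2433)/4866 ≈ 0.010137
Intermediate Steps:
O(Y) = 64 (O(Y) = 5 - (-37 - 22) = 5 - 1*(-59) = 5 + 59 = 64)
Z = 2*sqrt(2433) (Z = sqrt(9668 + 64) = sqrt(9732) = 2*sqrt(2433) ≈ 98.651)
1/Z = 1/(2*sqrt(2433)) = sqrt(2433)/4866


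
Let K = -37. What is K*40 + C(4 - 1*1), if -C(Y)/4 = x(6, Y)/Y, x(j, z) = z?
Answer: -1484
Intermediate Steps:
C(Y) = -4 (C(Y) = -4*Y/Y = -4*1 = -4)
K*40 + C(4 - 1*1) = -37*40 - 4 = -1480 - 4 = -1484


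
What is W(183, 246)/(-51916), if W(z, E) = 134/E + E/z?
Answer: -14173/389525748 ≈ -3.6385e-5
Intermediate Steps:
W(183, 246)/(-51916) = (134/246 + 246/183)/(-51916) = (134*(1/246) + 246*(1/183))*(-1/51916) = (67/123 + 82/61)*(-1/51916) = (14173/7503)*(-1/51916) = -14173/389525748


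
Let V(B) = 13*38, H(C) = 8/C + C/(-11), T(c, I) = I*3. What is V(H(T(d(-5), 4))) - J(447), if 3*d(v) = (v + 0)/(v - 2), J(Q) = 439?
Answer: 55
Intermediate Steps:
d(v) = v/(3*(-2 + v)) (d(v) = ((v + 0)/(v - 2))/3 = (v/(-2 + v))/3 = v/(3*(-2 + v)))
T(c, I) = 3*I
H(C) = 8/C - C/11 (H(C) = 8/C + C*(-1/11) = 8/C - C/11)
V(B) = 494
V(H(T(d(-5), 4))) - J(447) = 494 - 1*439 = 494 - 439 = 55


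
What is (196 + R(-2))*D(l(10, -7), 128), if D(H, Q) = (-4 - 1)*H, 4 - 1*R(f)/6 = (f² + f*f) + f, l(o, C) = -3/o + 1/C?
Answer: 2852/7 ≈ 407.43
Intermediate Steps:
l(o, C) = 1/C - 3/o (l(o, C) = -3/o + 1/C = 1/C - 3/o)
R(f) = 24 - 12*f² - 6*f (R(f) = 24 - 6*((f² + f*f) + f) = 24 - 6*((f² + f²) + f) = 24 - 6*(2*f² + f) = 24 - 6*(f + 2*f²) = 24 + (-12*f² - 6*f) = 24 - 12*f² - 6*f)
D(H, Q) = -5*H
(196 + R(-2))*D(l(10, -7), 128) = (196 + (24 - 12*(-2)² - 6*(-2)))*(-5*(1/(-7) - 3/10)) = (196 + (24 - 12*4 + 12))*(-5*(-⅐ - 3*⅒)) = (196 + (24 - 48 + 12))*(-5*(-⅐ - 3/10)) = (196 - 12)*(-5*(-31/70)) = 184*(31/14) = 2852/7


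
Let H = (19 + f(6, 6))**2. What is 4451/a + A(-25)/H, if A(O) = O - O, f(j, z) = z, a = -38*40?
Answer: -4451/1520 ≈ -2.9283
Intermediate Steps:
a = -1520
A(O) = 0
H = 625 (H = (19 + 6)**2 = 25**2 = 625)
4451/a + A(-25)/H = 4451/(-1520) + 0/625 = 4451*(-1/1520) + 0*(1/625) = -4451/1520 + 0 = -4451/1520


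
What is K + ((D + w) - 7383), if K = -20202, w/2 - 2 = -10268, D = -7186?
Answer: -55303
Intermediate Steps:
w = -20532 (w = 4 + 2*(-10268) = 4 - 20536 = -20532)
K + ((D + w) - 7383) = -20202 + ((-7186 - 20532) - 7383) = -20202 + (-27718 - 7383) = -20202 - 35101 = -55303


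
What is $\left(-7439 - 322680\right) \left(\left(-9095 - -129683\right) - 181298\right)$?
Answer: $20041524490$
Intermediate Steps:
$\left(-7439 - 322680\right) \left(\left(-9095 - -129683\right) - 181298\right) = - 330119 \left(\left(-9095 + 129683\right) - 181298\right) = - 330119 \left(120588 - 181298\right) = \left(-330119\right) \left(-60710\right) = 20041524490$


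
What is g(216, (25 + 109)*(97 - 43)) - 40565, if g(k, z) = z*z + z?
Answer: 52326367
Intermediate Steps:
g(k, z) = z + z² (g(k, z) = z² + z = z + z²)
g(216, (25 + 109)*(97 - 43)) - 40565 = ((25 + 109)*(97 - 43))*(1 + (25 + 109)*(97 - 43)) - 40565 = (134*54)*(1 + 134*54) - 40565 = 7236*(1 + 7236) - 40565 = 7236*7237 - 40565 = 52366932 - 40565 = 52326367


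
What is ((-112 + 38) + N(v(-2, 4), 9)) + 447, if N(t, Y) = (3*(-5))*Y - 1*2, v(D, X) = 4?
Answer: 236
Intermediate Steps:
N(t, Y) = -2 - 15*Y (N(t, Y) = -15*Y - 2 = -2 - 15*Y)
((-112 + 38) + N(v(-2, 4), 9)) + 447 = ((-112 + 38) + (-2 - 15*9)) + 447 = (-74 + (-2 - 135)) + 447 = (-74 - 137) + 447 = -211 + 447 = 236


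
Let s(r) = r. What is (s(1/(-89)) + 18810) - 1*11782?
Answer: 625491/89 ≈ 7028.0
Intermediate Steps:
(s(1/(-89)) + 18810) - 1*11782 = (1/(-89) + 18810) - 1*11782 = (-1/89 + 18810) - 11782 = 1674089/89 - 11782 = 625491/89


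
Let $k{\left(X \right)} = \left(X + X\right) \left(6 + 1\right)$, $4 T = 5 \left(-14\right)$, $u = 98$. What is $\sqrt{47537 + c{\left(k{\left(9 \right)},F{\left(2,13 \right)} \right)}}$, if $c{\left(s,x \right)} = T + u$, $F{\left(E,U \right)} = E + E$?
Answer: $\frac{\sqrt{190470}}{2} \approx 218.21$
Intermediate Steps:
$F{\left(E,U \right)} = 2 E$
$T = - \frac{35}{2}$ ($T = \frac{5 \left(-14\right)}{4} = \frac{1}{4} \left(-70\right) = - \frac{35}{2} \approx -17.5$)
$k{\left(X \right)} = 14 X$ ($k{\left(X \right)} = 2 X 7 = 14 X$)
$c{\left(s,x \right)} = \frac{161}{2}$ ($c{\left(s,x \right)} = - \frac{35}{2} + 98 = \frac{161}{2}$)
$\sqrt{47537 + c{\left(k{\left(9 \right)},F{\left(2,13 \right)} \right)}} = \sqrt{47537 + \frac{161}{2}} = \sqrt{\frac{95235}{2}} = \frac{\sqrt{190470}}{2}$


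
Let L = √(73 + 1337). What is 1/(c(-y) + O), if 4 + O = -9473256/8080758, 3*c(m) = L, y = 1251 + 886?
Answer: 1563637447344/39274037592451 + 201539042761*√1410/78548075184902 ≈ 0.13616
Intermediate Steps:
y = 2137
L = √1410 ≈ 37.550
c(m) = √1410/3
O = -2322016/448931 (O = -4 - 9473256/8080758 = -4 - 9473256*1/8080758 = -4 - 526292/448931 = -2322016/448931 ≈ -5.1723)
1/(c(-y) + O) = 1/(√1410/3 - 2322016/448931) = 1/(-2322016/448931 + √1410/3)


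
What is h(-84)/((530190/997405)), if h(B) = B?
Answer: -2792734/17673 ≈ -158.02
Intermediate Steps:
h(-84)/((530190/997405)) = -84/(530190/997405) = -84/(530190*(1/997405)) = -84/106038/199481 = -84*199481/106038 = -2792734/17673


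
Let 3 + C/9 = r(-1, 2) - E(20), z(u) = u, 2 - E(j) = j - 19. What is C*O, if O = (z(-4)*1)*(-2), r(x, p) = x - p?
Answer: -504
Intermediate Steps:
E(j) = 21 - j (E(j) = 2 - (j - 19) = 2 - (-19 + j) = 2 + (19 - j) = 21 - j)
C = -63 (C = -27 + 9*((-1 - 1*2) - (21 - 1*20)) = -27 + 9*((-1 - 2) - (21 - 20)) = -27 + 9*(-3 - 1*1) = -27 + 9*(-3 - 1) = -27 + 9*(-4) = -27 - 36 = -63)
O = 8 (O = -4*1*(-2) = -4*(-2) = 8)
C*O = -63*8 = -504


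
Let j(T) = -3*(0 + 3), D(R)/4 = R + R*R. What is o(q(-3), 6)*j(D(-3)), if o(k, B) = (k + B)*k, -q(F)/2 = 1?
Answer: 72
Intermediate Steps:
q(F) = -2 (q(F) = -2*1 = -2)
D(R) = 4*R + 4*R² (D(R) = 4*(R + R*R) = 4*(R + R²) = 4*R + 4*R²)
j(T) = -9 (j(T) = -3*3 = -9)
o(k, B) = k*(B + k) (o(k, B) = (B + k)*k = k*(B + k))
o(q(-3), 6)*j(D(-3)) = -2*(6 - 2)*(-9) = -2*4*(-9) = -8*(-9) = 72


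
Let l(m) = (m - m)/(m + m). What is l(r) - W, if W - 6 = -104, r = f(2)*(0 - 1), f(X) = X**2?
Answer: 98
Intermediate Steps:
r = -4 (r = 2**2*(0 - 1) = 4*(-1) = -4)
W = -98 (W = 6 - 104 = -98)
l(m) = 0 (l(m) = 0/((2*m)) = 0*(1/(2*m)) = 0)
l(r) - W = 0 - 1*(-98) = 0 + 98 = 98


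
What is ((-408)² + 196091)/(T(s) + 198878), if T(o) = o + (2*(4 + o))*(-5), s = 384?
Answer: 362555/195382 ≈ 1.8556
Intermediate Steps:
T(o) = -40 - 9*o (T(o) = o + (8 + 2*o)*(-5) = o + (-40 - 10*o) = -40 - 9*o)
((-408)² + 196091)/(T(s) + 198878) = ((-408)² + 196091)/((-40 - 9*384) + 198878) = (166464 + 196091)/((-40 - 3456) + 198878) = 362555/(-3496 + 198878) = 362555/195382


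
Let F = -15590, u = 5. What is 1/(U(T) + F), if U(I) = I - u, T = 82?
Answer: -1/15513 ≈ -6.4462e-5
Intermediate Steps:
U(I) = -5 + I (U(I) = I - 1*5 = I - 5 = -5 + I)
1/(U(T) + F) = 1/((-5 + 82) - 15590) = 1/(77 - 15590) = 1/(-15513) = -1/15513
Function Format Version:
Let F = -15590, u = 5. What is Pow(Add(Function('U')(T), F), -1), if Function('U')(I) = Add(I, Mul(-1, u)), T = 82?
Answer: Rational(-1, 15513) ≈ -6.4462e-5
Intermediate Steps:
Function('U')(I) = Add(-5, I) (Function('U')(I) = Add(I, Mul(-1, 5)) = Add(I, -5) = Add(-5, I))
Pow(Add(Function('U')(T), F), -1) = Pow(Add(Add(-5, 82), -15590), -1) = Pow(Add(77, -15590), -1) = Pow(-15513, -1) = Rational(-1, 15513)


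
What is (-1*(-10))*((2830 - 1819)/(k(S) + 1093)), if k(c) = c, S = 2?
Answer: 674/73 ≈ 9.2329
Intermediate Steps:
(-1*(-10))*((2830 - 1819)/(k(S) + 1093)) = (-1*(-10))*((2830 - 1819)/(2 + 1093)) = 10*(1011/1095) = 10*(1011*(1/1095)) = 10*(337/365) = 674/73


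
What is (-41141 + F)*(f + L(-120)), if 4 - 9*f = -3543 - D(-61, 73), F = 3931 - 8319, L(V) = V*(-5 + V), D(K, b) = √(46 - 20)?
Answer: -6307906363/9 - 45529*√26/9 ≈ -7.0090e+8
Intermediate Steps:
D(K, b) = √26
F = -4388
f = 3547/9 + √26/9 (f = 4/9 - (-3543 - √26)/9 = 4/9 + (1181/3 + √26/9) = 3547/9 + √26/9 ≈ 394.68)
(-41141 + F)*(f + L(-120)) = (-41141 - 4388)*((3547/9 + √26/9) - 120*(-5 - 120)) = -45529*((3547/9 + √26/9) - 120*(-125)) = -45529*((3547/9 + √26/9) + 15000) = -45529*(138547/9 + √26/9) = -6307906363/9 - 45529*√26/9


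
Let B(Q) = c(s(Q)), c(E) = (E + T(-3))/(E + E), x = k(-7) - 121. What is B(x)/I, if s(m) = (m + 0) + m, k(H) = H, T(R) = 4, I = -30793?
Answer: -9/563072 ≈ -1.5984e-5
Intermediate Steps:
s(m) = 2*m (s(m) = m + m = 2*m)
x = -128 (x = -7 - 121 = -128)
c(E) = (4 + E)/(2*E) (c(E) = (E + 4)/(E + E) = (4 + E)/((2*E)) = (4 + E)*(1/(2*E)) = (4 + E)/(2*E))
B(Q) = (4 + 2*Q)/(4*Q) (B(Q) = (4 + 2*Q)/(2*((2*Q))) = (1/(2*Q))*(4 + 2*Q)/2 = (4 + 2*Q)/(4*Q))
B(x)/I = ((1/2)*(2 - 128)/(-128))/(-30793) = ((1/2)*(-1/128)*(-126))*(-1/30793) = (63/128)*(-1/30793) = -9/563072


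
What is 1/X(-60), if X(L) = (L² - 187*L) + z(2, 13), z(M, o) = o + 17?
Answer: 1/14850 ≈ 6.7340e-5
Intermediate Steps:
z(M, o) = 17 + o
X(L) = 30 + L² - 187*L (X(L) = (L² - 187*L) + (17 + 13) = (L² - 187*L) + 30 = 30 + L² - 187*L)
1/X(-60) = 1/(30 + (-60)² - 187*(-60)) = 1/(30 + 3600 + 11220) = 1/14850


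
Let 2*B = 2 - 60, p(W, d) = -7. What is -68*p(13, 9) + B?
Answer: 447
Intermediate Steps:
B = -29 (B = (2 - 60)/2 = (½)*(-58) = -29)
-68*p(13, 9) + B = -68*(-7) - 29 = 476 - 29 = 447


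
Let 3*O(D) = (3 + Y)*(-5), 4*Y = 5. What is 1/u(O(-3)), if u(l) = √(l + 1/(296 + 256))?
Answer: -2*I*√59938/1303 ≈ -0.37578*I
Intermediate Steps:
Y = 5/4 (Y = (¼)*5 = 5/4 ≈ 1.2500)
O(D) = -85/12 (O(D) = ((3 + 5/4)*(-5))/3 = ((17/4)*(-5))/3 = (⅓)*(-85/4) = -85/12)
u(l) = √(1/552 + l) (u(l) = √(l + 1/552) = √(1/552 + l))
1/u(O(-3)) = 1/(√(138 + 76176*(-85/12))/276) = 1/(√(138 - 539580)/276) = 1/(√(-539442)/276) = 1/((3*I*√59938)/276) = 1/(I*√59938/92) = -2*I*√59938/1303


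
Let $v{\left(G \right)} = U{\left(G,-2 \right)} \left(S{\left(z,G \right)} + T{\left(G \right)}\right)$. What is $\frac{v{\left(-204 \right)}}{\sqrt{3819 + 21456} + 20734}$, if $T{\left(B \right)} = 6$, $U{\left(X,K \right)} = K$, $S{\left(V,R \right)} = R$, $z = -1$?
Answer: $\frac{8210664}{429873481} - \frac{1980 \sqrt{1011}}{429873481} \approx 0.018954$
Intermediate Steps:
$v{\left(G \right)} = -12 - 2 G$ ($v{\left(G \right)} = - 2 \left(G + 6\right) = - 2 \left(6 + G\right) = -12 - 2 G$)
$\frac{v{\left(-204 \right)}}{\sqrt{3819 + 21456} + 20734} = \frac{-12 - -408}{\sqrt{3819 + 21456} + 20734} = \frac{-12 + 408}{\sqrt{25275} + 20734} = \frac{396}{5 \sqrt{1011} + 20734} = \frac{396}{20734 + 5 \sqrt{1011}}$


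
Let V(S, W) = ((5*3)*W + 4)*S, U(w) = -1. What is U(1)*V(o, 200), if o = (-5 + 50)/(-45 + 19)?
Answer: 67590/13 ≈ 5199.2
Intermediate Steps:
o = -45/26 (o = 45/(-26) = 45*(-1/26) = -45/26 ≈ -1.7308)
V(S, W) = S*(4 + 15*W) (V(S, W) = (15*W + 4)*S = (4 + 15*W)*S = S*(4 + 15*W))
U(1)*V(o, 200) = -(-45)*(4 + 15*200)/26 = -(-45)*(4 + 3000)/26 = -(-45)*3004/26 = -1*(-67590/13) = 67590/13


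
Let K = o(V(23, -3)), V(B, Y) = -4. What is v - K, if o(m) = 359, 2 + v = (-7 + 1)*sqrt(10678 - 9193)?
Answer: -361 - 18*sqrt(165) ≈ -592.21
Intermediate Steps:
v = -2 - 18*sqrt(165) (v = -2 + (-7 + 1)*sqrt(10678 - 9193) = -2 - 18*sqrt(165) ≈ -233.21)
K = 359
v - K = (-2 - 18*sqrt(165)) - 1*359 = (-2 - 18*sqrt(165)) - 359 = -361 - 18*sqrt(165)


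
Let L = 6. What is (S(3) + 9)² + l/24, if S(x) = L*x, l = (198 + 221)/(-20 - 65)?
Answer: 1486741/2040 ≈ 728.79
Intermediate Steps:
l = -419/85 (l = 419/(-85) = 419*(-1/85) = -419/85 ≈ -4.9294)
S(x) = 6*x
(S(3) + 9)² + l/24 = (6*3 + 9)² - 419/85/24 = (18 + 9)² + (1/24)*(-419/85) = 27² - 419/2040 = 729 - 419/2040 = 1486741/2040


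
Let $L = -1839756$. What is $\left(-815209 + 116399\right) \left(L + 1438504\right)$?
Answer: $280398910120$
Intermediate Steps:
$\left(-815209 + 116399\right) \left(L + 1438504\right) = \left(-815209 + 116399\right) \left(-1839756 + 1438504\right) = \left(-698810\right) \left(-401252\right) = 280398910120$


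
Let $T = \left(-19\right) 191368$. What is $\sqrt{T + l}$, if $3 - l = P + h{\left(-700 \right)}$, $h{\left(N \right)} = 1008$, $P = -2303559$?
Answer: $i \sqrt{1333438} \approx 1154.7 i$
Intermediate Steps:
$l = 2302554$ ($l = 3 - \left(-2303559 + 1008\right) = 3 - -2302551 = 3 + 2302551 = 2302554$)
$T = -3635992$
$\sqrt{T + l} = \sqrt{-3635992 + 2302554} = \sqrt{-1333438} = i \sqrt{1333438}$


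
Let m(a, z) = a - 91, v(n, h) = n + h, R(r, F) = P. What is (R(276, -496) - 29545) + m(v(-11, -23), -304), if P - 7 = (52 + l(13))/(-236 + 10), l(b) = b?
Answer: -6703903/226 ≈ -29663.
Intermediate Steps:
P = 1517/226 (P = 7 + (52 + 13)/(-236 + 10) = 7 + 65/(-226) = 7 + 65*(-1/226) = 7 - 65/226 = 1517/226 ≈ 6.7124)
R(r, F) = 1517/226
v(n, h) = h + n
m(a, z) = -91 + a
(R(276, -496) - 29545) + m(v(-11, -23), -304) = (1517/226 - 29545) + (-91 + (-23 - 11)) = -6675653/226 + (-91 - 34) = -6675653/226 - 125 = -6703903/226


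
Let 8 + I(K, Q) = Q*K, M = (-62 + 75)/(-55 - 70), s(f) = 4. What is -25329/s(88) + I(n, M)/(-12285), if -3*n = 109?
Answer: -116687530543/18427500 ≈ -6332.3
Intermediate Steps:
n = -109/3 (n = -⅓*109 = -109/3 ≈ -36.333)
M = -13/125 (M = 13/(-125) = 13*(-1/125) = -13/125 ≈ -0.10400)
I(K, Q) = -8 + K*Q (I(K, Q) = -8 + Q*K = -8 + K*Q)
-25329/s(88) + I(n, M)/(-12285) = -25329/4 + (-8 - 109/3*(-13/125))/(-12285) = -25329*¼ + (-8 + 1417/375)*(-1/12285) = -25329/4 - 1583/375*(-1/12285) = -25329/4 + 1583/4606875 = -116687530543/18427500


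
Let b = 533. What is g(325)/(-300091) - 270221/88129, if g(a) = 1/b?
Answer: -43221444517292/14096101620887 ≈ -3.0662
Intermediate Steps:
g(a) = 1/533
g(325)/(-300091) - 270221/88129 = (1/533)/(-300091) - 270221/88129 = (1/533)*(-1/300091) - 270221*1/88129 = -1/159948503 - 270221/88129 = -43221444517292/14096101620887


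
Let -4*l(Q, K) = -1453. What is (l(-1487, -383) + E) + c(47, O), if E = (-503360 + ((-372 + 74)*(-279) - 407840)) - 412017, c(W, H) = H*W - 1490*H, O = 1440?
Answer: -13270527/4 ≈ -3.3176e+6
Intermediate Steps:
c(W, H) = -1490*H + H*W
l(Q, K) = 1453/4 (l(Q, K) = -¼*(-1453) = 1453/4)
E = -1240075 (E = (-503360 + (-298*(-279) - 407840)) - 412017 = (-503360 + (83142 - 407840)) - 412017 = (-503360 - 324698) - 412017 = -828058 - 412017 = -1240075)
(l(-1487, -383) + E) + c(47, O) = (1453/4 - 1240075) + 1440*(-1490 + 47) = -4958847/4 + 1440*(-1443) = -4958847/4 - 2077920 = -13270527/4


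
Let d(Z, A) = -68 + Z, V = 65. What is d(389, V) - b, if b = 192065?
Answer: -191744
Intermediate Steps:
d(389, V) - b = (-68 + 389) - 1*192065 = 321 - 192065 = -191744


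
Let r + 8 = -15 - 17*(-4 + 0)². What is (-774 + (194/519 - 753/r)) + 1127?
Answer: 54494102/153105 ≈ 355.93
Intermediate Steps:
r = -295 (r = -8 + (-15 - 17*(-4 + 0)²) = -8 + (-15 - 17*(-4)²) = -8 + (-15 - 17*16) = -8 + (-15 - 272) = -8 - 287 = -295)
(-774 + (194/519 - 753/r)) + 1127 = (-774 + (194/519 - 753/(-295))) + 1127 = (-774 + (194*(1/519) - 753*(-1/295))) + 1127 = (-774 + (194/519 + 753/295)) + 1127 = (-774 + 448037/153105) + 1127 = -118055233/153105 + 1127 = 54494102/153105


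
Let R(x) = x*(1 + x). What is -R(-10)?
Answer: -90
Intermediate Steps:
-R(-10) = -(-10)*(1 - 10) = -(-10)*(-9) = -1*90 = -90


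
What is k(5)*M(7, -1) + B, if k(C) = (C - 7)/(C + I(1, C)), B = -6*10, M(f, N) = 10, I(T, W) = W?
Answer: -62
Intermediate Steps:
B = -60
k(C) = (-7 + C)/(2*C) (k(C) = (C - 7)/(C + C) = (-7 + C)/((2*C)) = (-7 + C)*(1/(2*C)) = (-7 + C)/(2*C))
k(5)*M(7, -1) + B = ((1/2)*(-7 + 5)/5)*10 - 60 = ((1/2)*(1/5)*(-2))*10 - 60 = -1/5*10 - 60 = -2 - 60 = -62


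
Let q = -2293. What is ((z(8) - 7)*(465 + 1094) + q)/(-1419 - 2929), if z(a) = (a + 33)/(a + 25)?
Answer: 371879/143484 ≈ 2.5918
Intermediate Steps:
z(a) = (33 + a)/(25 + a)
((z(8) - 7)*(465 + 1094) + q)/(-1419 - 2929) = (((33 + 8)/(25 + 8) - 7)*(465 + 1094) - 2293)/(-1419 - 2929) = ((41/33 - 7)*1559 - 2293)/(-4348) = (((1/33)*41 - 7)*1559 - 2293)*(-1/4348) = ((41/33 - 7)*1559 - 2293)*(-1/4348) = (-190/33*1559 - 2293)*(-1/4348) = (-296210/33 - 2293)*(-1/4348) = -371879/33*(-1/4348) = 371879/143484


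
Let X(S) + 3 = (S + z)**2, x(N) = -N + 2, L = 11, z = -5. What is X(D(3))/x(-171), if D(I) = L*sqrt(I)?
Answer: 385/173 - 110*sqrt(3)/173 ≈ 1.1241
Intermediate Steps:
x(N) = 2 - N
D(I) = 11*sqrt(I)
X(S) = -3 + (-5 + S)**2 (X(S) = -3 + (S - 5)**2 = -3 + (-5 + S)**2)
X(D(3))/x(-171) = (-3 + (-5 + 11*sqrt(3))**2)/(2 - 1*(-171)) = (-3 + (-5 + 11*sqrt(3))**2)/(2 + 171) = (-3 + (-5 + 11*sqrt(3))**2)/173 = (-3 + (-5 + 11*sqrt(3))**2)*(1/173) = -3/173 + (-5 + 11*sqrt(3))**2/173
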